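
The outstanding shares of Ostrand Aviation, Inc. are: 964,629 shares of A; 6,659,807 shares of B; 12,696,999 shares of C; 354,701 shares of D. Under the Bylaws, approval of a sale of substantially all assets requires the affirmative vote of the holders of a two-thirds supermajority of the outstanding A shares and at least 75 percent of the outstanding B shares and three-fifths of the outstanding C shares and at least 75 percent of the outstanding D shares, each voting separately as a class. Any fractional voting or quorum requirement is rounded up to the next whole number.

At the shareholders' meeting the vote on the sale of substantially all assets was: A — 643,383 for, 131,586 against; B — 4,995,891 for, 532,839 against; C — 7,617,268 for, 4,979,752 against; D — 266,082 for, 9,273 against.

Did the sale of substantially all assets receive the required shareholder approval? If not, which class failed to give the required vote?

Not approved — the C shares did not give the required vote.

A: 2/3 of 964629 = 643086; 643,086 required, 643,383 in favor — approved.
B: 3/4 of 6659807 = 4994855.25, rounded up to 4994856; 4,994,856 required, 4,995,891 in favor — approved.
C: 3/5 of 12696999 = 7618199.40, rounded up to 7618200; 7,618,200 required, 7,617,268 in favor — not approved.
D: 3/4 of 354701 = 266025.75, rounded up to 266026; 266,026 required, 266,082 in favor — approved.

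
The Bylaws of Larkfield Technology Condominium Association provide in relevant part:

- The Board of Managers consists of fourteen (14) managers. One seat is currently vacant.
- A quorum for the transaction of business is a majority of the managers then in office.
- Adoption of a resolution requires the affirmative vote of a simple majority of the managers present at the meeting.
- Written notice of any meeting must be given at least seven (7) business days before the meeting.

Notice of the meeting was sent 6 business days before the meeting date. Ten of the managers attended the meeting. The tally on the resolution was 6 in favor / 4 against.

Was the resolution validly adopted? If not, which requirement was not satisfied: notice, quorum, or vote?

Notice: 6 business days given; 7 required (6 < 7). Not satisfied.
Quorum: 10 present; quorum is 7. Satisfied.
Vote: the resolution requires a majority of the managers present (10). A majority of 10 is 6, so 6 affirmative votes are needed; 6 voted in favor. Satisfied.

Invalid — notice requirement not satisfied.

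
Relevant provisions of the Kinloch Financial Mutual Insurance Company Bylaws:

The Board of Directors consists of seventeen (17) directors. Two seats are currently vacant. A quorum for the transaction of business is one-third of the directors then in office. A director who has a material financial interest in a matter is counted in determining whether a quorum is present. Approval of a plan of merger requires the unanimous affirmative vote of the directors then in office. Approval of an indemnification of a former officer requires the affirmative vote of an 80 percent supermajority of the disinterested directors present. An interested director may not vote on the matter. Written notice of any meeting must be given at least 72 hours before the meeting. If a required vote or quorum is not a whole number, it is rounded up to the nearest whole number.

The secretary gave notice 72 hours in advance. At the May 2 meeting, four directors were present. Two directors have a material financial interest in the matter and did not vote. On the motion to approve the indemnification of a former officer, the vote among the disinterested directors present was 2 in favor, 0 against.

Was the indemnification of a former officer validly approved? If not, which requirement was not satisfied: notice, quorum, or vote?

Notice: 72 hours given; 72 required (72 ≥ 72). Satisfied.
Quorum: 4 present (interested directors count toward quorum); quorum is 5. Not satisfied.
Vote: the indemnification of a former officer requires four-fifths of the disinterested directors present (4 − 2 = 2). 4/5 of 2 = 1.60, rounded up to 2, so 2 affirmative votes are needed; 2 voted in favor. Satisfied. (Moot — without a quorum no business can be validly transacted.)

Invalid — quorum requirement not satisfied.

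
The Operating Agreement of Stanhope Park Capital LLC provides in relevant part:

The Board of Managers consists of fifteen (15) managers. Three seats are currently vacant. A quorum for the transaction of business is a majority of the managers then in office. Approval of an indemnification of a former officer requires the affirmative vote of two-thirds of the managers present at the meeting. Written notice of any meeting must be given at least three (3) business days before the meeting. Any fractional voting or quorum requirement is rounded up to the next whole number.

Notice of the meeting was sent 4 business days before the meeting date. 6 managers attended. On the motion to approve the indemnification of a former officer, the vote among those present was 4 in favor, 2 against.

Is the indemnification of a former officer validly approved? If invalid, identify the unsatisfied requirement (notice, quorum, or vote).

Notice: 4 business days given; 3 required (4 ≥ 3). Satisfied.
Quorum: 6 present; quorum is 7. Not satisfied.
Vote: the indemnification of a former officer requires two-thirds of the managers present (6). 2/3 of 6 = 4, so 4 affirmative votes are needed; 4 voted in favor. Satisfied. (Moot — without a quorum no business can be validly transacted.)

Invalid — quorum requirement not satisfied.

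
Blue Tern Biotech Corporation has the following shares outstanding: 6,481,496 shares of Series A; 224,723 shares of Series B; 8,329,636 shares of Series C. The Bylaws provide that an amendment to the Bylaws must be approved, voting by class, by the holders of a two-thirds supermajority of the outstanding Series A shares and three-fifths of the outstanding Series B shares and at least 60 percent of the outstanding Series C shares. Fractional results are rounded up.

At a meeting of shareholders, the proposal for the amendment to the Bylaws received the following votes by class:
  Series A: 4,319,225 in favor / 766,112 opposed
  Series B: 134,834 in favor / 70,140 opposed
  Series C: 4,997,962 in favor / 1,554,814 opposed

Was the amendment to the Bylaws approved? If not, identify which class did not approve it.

Series A: 2/3 of 6481496 = 4320997.33, rounded up to 4320998; 4,320,998 required, 4,319,225 in favor — not approved.
Series B: 3/5 of 224723 = 134833.80, rounded up to 134834; 134,834 required, 134,834 in favor — approved.
Series C: 3/5 of 8329636 = 4997781.60, rounded up to 4997782; 4,997,782 required, 4,997,962 in favor — approved.

Not approved — the Series A shares did not give the required vote.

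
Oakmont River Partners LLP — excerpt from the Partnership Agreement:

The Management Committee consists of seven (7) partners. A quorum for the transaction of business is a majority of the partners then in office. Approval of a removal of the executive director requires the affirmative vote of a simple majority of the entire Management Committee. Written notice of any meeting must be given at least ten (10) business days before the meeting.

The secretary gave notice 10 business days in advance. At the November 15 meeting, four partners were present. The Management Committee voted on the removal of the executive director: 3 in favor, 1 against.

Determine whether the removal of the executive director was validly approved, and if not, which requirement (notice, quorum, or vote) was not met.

Invalid — vote requirement not satisfied.

Notice: 10 business days given; 10 required (10 ≥ 10). Satisfied.
Quorum: 4 present; quorum is 4. Satisfied.
Vote: the removal of the executive director requires a majority of the entire Management Committee (7). A majority of 7 is 4, so 4 affirmative votes are needed; 3 voted in favor. Not satisfied.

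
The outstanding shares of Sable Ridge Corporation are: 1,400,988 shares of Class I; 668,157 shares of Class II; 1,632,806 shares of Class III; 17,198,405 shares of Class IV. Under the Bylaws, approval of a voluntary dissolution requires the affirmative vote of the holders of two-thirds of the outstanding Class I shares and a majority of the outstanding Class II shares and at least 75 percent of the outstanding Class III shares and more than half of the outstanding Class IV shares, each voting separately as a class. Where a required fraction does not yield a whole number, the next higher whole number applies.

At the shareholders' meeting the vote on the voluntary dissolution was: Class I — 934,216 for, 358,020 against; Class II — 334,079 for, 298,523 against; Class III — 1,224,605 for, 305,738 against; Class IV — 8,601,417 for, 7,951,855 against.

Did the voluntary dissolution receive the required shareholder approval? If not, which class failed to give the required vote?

Class I: 2/3 of 1400988 = 933992; 933,992 required, 934,216 in favor — approved.
Class II: a majority of 668157 is 334079; 334,079 required, 334,079 in favor — approved.
Class III: 3/4 of 1632806 = 1224604.50, rounded up to 1224605; 1,224,605 required, 1,224,605 in favor — approved.
Class IV: a majority of 17198405 is 8599203; 8,599,203 required, 8,601,417 in favor — approved.

Approved — every class gave the required vote.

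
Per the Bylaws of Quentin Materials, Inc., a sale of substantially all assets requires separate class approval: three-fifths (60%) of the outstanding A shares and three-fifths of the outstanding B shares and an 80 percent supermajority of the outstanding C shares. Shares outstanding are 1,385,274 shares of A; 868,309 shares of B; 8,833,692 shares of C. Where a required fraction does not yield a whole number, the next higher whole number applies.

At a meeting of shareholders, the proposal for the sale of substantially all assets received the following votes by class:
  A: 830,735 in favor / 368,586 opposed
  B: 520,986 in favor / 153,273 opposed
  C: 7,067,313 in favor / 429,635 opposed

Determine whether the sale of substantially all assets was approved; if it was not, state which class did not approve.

A: 3/5 of 1385274 = 831164.40, rounded up to 831165; 831,165 required, 830,735 in favor — not approved.
B: 3/5 of 868309 = 520985.40, rounded up to 520986; 520,986 required, 520,986 in favor — approved.
C: 4/5 of 8833692 = 7066953.60, rounded up to 7066954; 7,066,954 required, 7,067,313 in favor — approved.

Not approved — the A shares did not give the required vote.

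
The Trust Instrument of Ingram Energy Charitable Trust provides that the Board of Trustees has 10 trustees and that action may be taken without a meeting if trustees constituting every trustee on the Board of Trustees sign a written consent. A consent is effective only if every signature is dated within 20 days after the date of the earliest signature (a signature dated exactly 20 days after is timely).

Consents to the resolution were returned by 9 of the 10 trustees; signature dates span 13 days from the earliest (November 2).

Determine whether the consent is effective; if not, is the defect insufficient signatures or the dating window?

Not effective — insufficient signatures.

Signatures required: every one of 10 — unanimous means all 10, so 10 needed; 9 signed. Insufficient.
Dating window: the latest signature is 13 days after the earliest; the limit is 20 days. Within the window.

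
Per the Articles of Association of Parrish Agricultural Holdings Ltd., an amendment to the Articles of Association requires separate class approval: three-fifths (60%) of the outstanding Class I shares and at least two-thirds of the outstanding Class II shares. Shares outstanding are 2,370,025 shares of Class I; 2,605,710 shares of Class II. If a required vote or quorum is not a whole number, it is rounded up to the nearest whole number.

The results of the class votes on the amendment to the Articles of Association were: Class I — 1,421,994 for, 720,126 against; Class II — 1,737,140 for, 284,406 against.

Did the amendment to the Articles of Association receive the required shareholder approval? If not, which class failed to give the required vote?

Not approved — the Class I shares did not give the required vote.

Class I: 3/5 of 2370025 = 1422015; 1,422,015 required, 1,421,994 in favor — not approved.
Class II: 2/3 of 2605710 = 1737140; 1,737,140 required, 1,737,140 in favor — approved.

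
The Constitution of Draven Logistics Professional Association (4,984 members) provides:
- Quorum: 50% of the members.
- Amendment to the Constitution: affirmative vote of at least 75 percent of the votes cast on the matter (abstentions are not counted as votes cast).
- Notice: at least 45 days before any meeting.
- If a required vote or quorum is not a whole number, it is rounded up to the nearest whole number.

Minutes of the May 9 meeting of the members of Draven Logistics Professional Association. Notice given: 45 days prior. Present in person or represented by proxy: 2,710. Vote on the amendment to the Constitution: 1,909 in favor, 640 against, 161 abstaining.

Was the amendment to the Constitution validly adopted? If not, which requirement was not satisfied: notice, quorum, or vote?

Invalid — vote requirement not satisfied.

Notice: 45 days given; 45 required. Satisfied.
Quorum: 50% of 4,984 = 2,492; 2,710 present. Satisfied.
Vote: requires three-fourths of the votes cast (2,710 − 161 abstaining = 2,549); 3/4 of 2549 = 1911.75, rounded up to 1912, so 1,912 needed; 1,909 in favor. Not satisfied.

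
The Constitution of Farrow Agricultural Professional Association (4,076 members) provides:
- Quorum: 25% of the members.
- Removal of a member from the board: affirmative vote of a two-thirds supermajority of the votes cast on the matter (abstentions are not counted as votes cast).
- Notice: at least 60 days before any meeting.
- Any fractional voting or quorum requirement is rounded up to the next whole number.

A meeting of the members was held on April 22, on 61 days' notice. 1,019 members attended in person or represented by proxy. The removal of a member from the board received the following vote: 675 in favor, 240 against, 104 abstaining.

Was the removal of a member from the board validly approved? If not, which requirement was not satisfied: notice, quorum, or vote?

Notice: 61 days given; 60 required. Satisfied.
Quorum: 25% of 4,076 = 1,019; 1,019 present. Satisfied.
Vote: requires two-thirds of the votes cast (1,019 − 104 abstaining = 915); 2/3 of 915 = 610, so 610 needed; 675 in favor. Satisfied.

Valid — all requirements satisfied.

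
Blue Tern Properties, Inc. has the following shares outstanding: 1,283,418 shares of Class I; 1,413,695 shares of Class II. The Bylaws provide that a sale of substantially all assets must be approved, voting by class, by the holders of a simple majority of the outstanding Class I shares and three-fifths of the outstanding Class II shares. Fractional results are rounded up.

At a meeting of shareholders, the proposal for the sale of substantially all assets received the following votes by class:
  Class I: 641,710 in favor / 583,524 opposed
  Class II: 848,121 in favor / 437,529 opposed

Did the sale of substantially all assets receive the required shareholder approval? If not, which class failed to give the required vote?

Class I: a majority of 1283418 is 641710; 641,710 required, 641,710 in favor — approved.
Class II: 3/5 of 1413695 = 848217; 848,217 required, 848,121 in favor — not approved.

Not approved — the Class II shares did not give the required vote.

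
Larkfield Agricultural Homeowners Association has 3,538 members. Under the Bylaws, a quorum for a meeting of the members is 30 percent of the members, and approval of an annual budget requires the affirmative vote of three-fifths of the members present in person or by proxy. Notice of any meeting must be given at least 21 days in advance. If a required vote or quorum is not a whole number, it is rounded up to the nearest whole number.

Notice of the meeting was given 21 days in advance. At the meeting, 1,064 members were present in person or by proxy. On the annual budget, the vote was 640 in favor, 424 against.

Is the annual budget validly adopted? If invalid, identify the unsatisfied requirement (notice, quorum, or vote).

Valid — all requirements satisfied.

Notice: 21 days given; 21 required. Satisfied.
Quorum: 30% of 3,538 = 1,061.40, rounded up to 1,062; 1,064 present. Satisfied.
Vote: requires three-fifths of those present (1,064); 3/5 of 1064 = 638.40, rounded up to 639, so 639 needed; 640 in favor. Satisfied.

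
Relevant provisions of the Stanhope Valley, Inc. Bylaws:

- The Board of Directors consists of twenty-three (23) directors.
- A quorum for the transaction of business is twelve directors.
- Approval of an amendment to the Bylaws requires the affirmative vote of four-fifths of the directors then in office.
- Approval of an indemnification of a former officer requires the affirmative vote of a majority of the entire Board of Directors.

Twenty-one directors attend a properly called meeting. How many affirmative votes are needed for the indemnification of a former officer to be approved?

The indemnification of a former officer requires a majority of the entire Board of Directors (23).
A majority of 23 is 12.

12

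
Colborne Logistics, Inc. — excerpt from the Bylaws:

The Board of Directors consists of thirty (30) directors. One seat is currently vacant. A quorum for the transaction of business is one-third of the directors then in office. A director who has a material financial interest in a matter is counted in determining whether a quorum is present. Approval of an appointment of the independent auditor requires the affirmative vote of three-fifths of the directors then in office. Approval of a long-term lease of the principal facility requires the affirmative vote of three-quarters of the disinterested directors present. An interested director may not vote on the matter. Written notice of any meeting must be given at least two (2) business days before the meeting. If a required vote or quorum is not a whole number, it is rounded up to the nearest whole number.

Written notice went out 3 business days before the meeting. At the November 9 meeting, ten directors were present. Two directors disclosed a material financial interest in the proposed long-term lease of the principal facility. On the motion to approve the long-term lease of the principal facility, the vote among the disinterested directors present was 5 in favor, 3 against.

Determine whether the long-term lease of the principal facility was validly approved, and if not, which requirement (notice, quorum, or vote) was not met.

Notice: 3 business days given; 2 required (3 ≥ 2). Satisfied.
Quorum: 10 present (interested directors count toward quorum); quorum is 10. Satisfied.
Vote: the long-term lease of the principal facility requires three-fourths of the disinterested directors present (10 − 2 = 8). 3/4 of 8 = 6, so 6 affirmative votes are needed; 5 voted in favor. Not satisfied.

Invalid — vote requirement not satisfied.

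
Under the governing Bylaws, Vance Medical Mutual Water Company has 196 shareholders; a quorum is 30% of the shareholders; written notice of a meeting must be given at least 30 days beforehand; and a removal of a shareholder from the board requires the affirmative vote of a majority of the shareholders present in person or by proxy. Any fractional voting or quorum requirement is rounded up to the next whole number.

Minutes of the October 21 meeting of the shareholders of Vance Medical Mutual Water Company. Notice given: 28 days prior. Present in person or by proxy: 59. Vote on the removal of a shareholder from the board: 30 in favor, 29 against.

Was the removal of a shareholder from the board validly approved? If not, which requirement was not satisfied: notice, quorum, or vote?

Invalid — notice requirement not satisfied.

Notice: 28 days given; 30 required. Not satisfied.
Quorum: 30% of 196 = 58.80, rounded up to 59; 59 present. Satisfied.
Vote: requires a majority of those present (59); a majority of 59 is 30, so 30 needed; 30 in favor. Satisfied.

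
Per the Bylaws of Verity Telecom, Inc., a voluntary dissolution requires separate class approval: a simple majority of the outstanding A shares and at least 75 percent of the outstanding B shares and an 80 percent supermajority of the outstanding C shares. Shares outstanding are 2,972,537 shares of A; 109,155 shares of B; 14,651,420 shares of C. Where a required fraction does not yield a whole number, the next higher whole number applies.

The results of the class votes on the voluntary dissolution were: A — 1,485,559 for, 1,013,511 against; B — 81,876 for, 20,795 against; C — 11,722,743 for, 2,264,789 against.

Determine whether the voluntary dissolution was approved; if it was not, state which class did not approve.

A: a majority of 2972537 is 1486269; 1,486,269 required, 1,485,559 in favor — not approved.
B: 3/4 of 109155 = 81866.25, rounded up to 81867; 81,867 required, 81,876 in favor — approved.
C: 4/5 of 14651420 = 11721136; 11,721,136 required, 11,722,743 in favor — approved.

Not approved — the A shares did not give the required vote.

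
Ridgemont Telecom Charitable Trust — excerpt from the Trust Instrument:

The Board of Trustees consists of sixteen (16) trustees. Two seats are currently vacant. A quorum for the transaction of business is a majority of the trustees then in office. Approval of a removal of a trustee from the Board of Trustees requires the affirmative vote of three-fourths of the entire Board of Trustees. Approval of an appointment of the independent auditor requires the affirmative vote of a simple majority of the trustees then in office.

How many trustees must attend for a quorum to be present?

8

A majority of 14 is 8.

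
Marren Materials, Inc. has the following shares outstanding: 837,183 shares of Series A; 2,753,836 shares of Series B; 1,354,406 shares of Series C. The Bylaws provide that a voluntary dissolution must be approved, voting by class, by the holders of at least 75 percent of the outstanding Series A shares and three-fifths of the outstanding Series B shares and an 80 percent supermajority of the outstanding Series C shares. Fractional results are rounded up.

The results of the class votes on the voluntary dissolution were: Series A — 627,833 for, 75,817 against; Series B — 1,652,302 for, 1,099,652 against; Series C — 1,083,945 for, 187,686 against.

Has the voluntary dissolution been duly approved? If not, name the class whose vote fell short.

Series A: 3/4 of 837183 = 627887.25, rounded up to 627888; 627,888 required, 627,833 in favor — not approved.
Series B: 3/5 of 2753836 = 1652301.60, rounded up to 1652302; 1,652,302 required, 1,652,302 in favor — approved.
Series C: 4/5 of 1354406 = 1083524.80, rounded up to 1083525; 1,083,525 required, 1,083,945 in favor — approved.

Not approved — the Series A shares did not give the required vote.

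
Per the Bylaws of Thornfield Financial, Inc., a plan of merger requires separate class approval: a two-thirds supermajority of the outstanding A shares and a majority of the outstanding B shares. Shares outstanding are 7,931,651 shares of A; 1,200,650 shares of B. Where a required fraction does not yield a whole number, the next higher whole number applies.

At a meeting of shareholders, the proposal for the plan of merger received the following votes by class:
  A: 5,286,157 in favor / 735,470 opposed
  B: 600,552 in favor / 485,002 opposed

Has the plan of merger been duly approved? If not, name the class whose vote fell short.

Not approved — the A shares did not give the required vote.

A: 2/3 of 7931651 = 5287767.33, rounded up to 5287768; 5,287,768 required, 5,286,157 in favor — not approved.
B: a majority of 1200650 is 600326; 600,326 required, 600,552 in favor — approved.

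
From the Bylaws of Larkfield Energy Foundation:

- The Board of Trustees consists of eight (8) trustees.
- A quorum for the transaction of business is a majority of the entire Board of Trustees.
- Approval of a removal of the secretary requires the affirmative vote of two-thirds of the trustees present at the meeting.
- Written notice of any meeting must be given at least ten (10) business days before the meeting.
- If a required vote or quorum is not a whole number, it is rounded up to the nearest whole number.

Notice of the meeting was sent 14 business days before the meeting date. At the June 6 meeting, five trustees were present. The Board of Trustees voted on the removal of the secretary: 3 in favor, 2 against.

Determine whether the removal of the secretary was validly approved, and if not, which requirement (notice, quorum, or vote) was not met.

Notice: 14 business days given; 10 required (14 ≥ 10). Satisfied.
Quorum: 5 present; quorum is 5. Satisfied.
Vote: the removal of the secretary requires two-thirds of the trustees present (5). 2/3 of 5 = 3.33, rounded up to 4, so 4 affirmative votes are needed; 3 voted in favor. Not satisfied.

Invalid — vote requirement not satisfied.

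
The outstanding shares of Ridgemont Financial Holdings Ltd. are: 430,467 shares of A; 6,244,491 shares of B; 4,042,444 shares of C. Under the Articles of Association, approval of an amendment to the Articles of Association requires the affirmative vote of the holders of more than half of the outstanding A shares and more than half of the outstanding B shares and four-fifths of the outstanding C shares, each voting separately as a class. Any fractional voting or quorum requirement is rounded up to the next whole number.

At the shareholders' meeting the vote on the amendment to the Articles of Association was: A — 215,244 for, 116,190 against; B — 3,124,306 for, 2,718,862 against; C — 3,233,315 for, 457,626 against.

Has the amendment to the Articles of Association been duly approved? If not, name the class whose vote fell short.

A: a majority of 430467 is 215234; 215,234 required, 215,244 in favor — approved.
B: a majority of 6244491 is 3122246; 3,122,246 required, 3,124,306 in favor — approved.
C: 4/5 of 4042444 = 3233955.20, rounded up to 3233956; 3,233,956 required, 3,233,315 in favor — not approved.

Not approved — the C shares did not give the required vote.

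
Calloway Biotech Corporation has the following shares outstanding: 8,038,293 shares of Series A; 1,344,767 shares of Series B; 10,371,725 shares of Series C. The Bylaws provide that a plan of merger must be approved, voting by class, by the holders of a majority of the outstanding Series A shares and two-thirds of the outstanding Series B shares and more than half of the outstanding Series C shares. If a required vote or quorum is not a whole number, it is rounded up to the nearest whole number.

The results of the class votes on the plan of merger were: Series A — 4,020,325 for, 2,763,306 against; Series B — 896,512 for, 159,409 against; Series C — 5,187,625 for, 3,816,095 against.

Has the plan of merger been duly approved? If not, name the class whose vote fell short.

Approved — every class gave the required vote.

Series A: a majority of 8038293 is 4019147; 4,019,147 required, 4,020,325 in favor — approved.
Series B: 2/3 of 1344767 = 896511.33, rounded up to 896512; 896,512 required, 896,512 in favor — approved.
Series C: a majority of 10371725 is 5185863; 5,185,863 required, 5,187,625 in favor — approved.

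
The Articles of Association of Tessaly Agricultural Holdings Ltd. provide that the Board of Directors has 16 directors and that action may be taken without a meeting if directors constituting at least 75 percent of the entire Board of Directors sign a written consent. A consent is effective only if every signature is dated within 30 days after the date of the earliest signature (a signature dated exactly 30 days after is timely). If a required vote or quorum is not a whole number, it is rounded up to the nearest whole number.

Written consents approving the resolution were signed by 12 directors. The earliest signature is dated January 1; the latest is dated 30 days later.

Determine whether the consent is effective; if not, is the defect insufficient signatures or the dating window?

Signatures required: at least 75 percent of 16 — 3/4 of 16 = 12, so 12 needed; 12 signed. Sufficient.
Dating window: the latest signature is 30 days after the earliest; the limit is 30 days. Within the window.

Effective — both the signature and dating-window requirements are satisfied.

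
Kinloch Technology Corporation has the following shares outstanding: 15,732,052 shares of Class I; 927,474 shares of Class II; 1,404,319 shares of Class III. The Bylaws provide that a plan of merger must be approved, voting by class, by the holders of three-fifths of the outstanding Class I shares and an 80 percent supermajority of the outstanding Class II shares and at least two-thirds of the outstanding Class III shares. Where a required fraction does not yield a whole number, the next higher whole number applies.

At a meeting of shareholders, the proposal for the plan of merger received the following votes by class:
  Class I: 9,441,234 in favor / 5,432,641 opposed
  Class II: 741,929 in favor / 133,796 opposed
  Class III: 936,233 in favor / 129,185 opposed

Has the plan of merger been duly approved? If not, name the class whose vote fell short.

Not approved — the Class II shares did not give the required vote.

Class I: 3/5 of 15732052 = 9439231.20, rounded up to 9439232; 9,439,232 required, 9,441,234 in favor — approved.
Class II: 4/5 of 927474 = 741979.20, rounded up to 741980; 741,980 required, 741,929 in favor — not approved.
Class III: 2/3 of 1404319 = 936212.67, rounded up to 936213; 936,213 required, 936,233 in favor — approved.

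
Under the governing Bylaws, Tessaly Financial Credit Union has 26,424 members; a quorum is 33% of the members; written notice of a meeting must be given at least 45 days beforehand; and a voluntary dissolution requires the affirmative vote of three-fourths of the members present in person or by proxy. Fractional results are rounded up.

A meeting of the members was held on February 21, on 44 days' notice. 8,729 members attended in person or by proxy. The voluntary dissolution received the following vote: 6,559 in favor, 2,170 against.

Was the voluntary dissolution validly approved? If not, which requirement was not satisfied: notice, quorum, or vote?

Notice: 44 days given; 45 required. Not satisfied.
Quorum: 33% of 26,424 = 8,719.92, rounded up to 8,720; 8,729 present. Satisfied.
Vote: requires three-fourths of those present (8,729); 3/4 of 8729 = 6546.75, rounded up to 6547, so 6,547 needed; 6,559 in favor. Satisfied.

Invalid — notice requirement not satisfied.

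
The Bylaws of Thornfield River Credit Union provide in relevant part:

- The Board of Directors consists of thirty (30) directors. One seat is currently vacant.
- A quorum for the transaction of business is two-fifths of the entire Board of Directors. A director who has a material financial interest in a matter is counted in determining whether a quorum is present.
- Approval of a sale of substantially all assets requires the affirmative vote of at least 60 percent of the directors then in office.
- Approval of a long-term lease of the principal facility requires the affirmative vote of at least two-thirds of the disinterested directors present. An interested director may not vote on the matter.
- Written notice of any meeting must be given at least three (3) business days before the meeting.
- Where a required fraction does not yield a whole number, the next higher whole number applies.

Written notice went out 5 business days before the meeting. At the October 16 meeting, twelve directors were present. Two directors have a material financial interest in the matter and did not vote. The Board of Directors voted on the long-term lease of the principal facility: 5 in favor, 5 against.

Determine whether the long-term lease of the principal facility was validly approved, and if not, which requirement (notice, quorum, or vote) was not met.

Notice: 5 business days given; 3 required (5 ≥ 3). Satisfied.
Quorum: 12 present (interested directors count toward quorum); quorum is 12. Satisfied.
Vote: the long-term lease of the principal facility requires two-thirds of the disinterested directors present (12 − 2 = 10). 2/3 of 10 = 6.67, rounded up to 7, so 7 affirmative votes are needed; 5 voted in favor. Not satisfied.

Invalid — vote requirement not satisfied.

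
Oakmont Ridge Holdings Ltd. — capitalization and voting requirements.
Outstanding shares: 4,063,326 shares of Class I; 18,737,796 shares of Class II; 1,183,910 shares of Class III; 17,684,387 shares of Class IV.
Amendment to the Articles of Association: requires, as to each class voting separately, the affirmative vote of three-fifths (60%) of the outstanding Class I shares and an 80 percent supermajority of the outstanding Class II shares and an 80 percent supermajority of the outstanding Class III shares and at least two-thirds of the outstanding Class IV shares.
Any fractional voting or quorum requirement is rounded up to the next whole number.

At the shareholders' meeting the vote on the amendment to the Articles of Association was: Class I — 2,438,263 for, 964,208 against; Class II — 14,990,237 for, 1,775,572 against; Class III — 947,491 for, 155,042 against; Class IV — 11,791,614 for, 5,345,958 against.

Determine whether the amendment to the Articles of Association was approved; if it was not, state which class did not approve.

Approved — every class gave the required vote.

Class I: 3/5 of 4063326 = 2437995.60, rounded up to 2437996; 2,437,996 required, 2,438,263 in favor — approved.
Class II: 4/5 of 18737796 = 14990236.80, rounded up to 14990237; 14,990,237 required, 14,990,237 in favor — approved.
Class III: 4/5 of 1183910 = 947128; 947,128 required, 947,491 in favor — approved.
Class IV: 2/3 of 17684387 = 11789591.33, rounded up to 11789592; 11,789,592 required, 11,791,614 in favor — approved.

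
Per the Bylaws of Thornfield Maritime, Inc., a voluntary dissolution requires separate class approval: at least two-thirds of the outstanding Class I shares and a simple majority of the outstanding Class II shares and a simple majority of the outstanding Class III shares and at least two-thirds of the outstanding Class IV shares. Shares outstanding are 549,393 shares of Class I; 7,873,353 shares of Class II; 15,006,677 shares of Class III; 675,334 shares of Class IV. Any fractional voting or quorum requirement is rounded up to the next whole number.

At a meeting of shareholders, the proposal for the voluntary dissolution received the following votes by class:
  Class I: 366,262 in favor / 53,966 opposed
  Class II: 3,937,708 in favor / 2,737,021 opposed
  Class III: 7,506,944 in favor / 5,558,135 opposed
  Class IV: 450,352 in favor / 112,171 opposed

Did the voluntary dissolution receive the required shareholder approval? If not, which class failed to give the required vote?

Approved — every class gave the required vote.

Class I: 2/3 of 549393 = 366262; 366,262 required, 366,262 in favor — approved.
Class II: a majority of 7873353 is 3936677; 3,936,677 required, 3,937,708 in favor — approved.
Class III: a majority of 15006677 is 7503339; 7,503,339 required, 7,506,944 in favor — approved.
Class IV: 2/3 of 675334 = 450222.67, rounded up to 450223; 450,223 required, 450,352 in favor — approved.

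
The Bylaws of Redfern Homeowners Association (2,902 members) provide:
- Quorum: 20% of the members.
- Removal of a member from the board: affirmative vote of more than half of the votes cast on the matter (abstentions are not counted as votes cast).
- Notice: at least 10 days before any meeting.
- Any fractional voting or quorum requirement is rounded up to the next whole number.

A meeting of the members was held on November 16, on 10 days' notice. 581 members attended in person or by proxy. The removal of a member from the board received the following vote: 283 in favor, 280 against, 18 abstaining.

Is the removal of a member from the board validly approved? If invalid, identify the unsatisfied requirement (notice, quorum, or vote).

Notice: 10 days given; 10 required. Satisfied.
Quorum: 20% of 2,902 = 580.40, rounded up to 581; 581 present. Satisfied.
Vote: requires a majority of the votes cast (581 − 18 abstaining = 563); a majority of 563 is 282, so 282 needed; 283 in favor. Satisfied.

Valid — all requirements satisfied.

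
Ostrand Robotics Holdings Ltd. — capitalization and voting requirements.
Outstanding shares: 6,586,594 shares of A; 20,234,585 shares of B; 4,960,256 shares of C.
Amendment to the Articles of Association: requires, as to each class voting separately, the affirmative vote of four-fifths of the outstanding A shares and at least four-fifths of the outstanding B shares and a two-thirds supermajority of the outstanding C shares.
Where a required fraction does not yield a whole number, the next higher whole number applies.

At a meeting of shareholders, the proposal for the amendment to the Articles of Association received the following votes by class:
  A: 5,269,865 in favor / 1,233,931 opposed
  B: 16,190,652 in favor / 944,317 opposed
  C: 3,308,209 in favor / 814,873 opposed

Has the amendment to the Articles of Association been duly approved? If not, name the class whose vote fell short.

Approved — every class gave the required vote.

A: 4/5 of 6586594 = 5269275.20, rounded up to 5269276; 5,269,276 required, 5,269,865 in favor — approved.
B: 4/5 of 20234585 = 16187668; 16,187,668 required, 16,190,652 in favor — approved.
C: 2/3 of 4960256 = 3306837.33, rounded up to 3306838; 3,306,838 required, 3,308,209 in favor — approved.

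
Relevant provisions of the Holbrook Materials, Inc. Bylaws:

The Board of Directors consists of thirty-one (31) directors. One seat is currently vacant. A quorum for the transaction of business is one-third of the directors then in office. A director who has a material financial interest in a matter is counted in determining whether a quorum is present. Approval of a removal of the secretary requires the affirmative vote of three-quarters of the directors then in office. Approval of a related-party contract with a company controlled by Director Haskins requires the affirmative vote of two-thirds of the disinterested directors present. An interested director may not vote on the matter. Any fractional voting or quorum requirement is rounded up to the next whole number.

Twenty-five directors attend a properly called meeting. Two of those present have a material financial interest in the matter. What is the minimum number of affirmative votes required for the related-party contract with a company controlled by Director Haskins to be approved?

16

The related-party contract with a company controlled by Director Haskins requires two-thirds of the disinterested directors present (25 − 2 = 23).
2/3 of 23 = 15.33, rounded up to 16.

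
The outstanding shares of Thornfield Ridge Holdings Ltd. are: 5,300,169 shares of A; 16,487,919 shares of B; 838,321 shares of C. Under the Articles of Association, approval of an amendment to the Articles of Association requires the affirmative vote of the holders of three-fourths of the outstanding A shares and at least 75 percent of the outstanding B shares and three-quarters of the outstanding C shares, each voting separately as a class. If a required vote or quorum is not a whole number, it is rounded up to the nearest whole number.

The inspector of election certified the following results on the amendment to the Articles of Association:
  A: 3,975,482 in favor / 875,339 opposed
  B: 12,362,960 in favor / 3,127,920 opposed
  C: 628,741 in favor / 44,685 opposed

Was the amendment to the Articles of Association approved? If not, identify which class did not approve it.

Not approved — the B shares did not give the required vote.

A: 3/4 of 5300169 = 3975126.75, rounded up to 3975127; 3,975,127 required, 3,975,482 in favor — approved.
B: 3/4 of 16487919 = 12365939.25, rounded up to 12365940; 12,365,940 required, 12,362,960 in favor — not approved.
C: 3/4 of 838321 = 628740.75, rounded up to 628741; 628,741 required, 628,741 in favor — approved.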